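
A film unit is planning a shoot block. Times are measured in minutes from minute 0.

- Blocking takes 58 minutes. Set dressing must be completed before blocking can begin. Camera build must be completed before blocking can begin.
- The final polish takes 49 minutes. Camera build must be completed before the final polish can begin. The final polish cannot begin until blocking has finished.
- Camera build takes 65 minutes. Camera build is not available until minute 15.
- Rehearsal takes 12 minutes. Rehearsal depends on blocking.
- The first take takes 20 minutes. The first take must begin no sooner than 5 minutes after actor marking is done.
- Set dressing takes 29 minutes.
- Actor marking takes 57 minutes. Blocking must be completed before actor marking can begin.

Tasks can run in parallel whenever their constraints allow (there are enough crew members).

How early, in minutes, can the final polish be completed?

After its own release at minute 15, camera build can start at minute 15 and finishes at minute 80.
Set dressing can start immediately at minute 0; it finishes at minute 29.
Blocking has to wait for set dressing (finishes minute 29); camera build (finishes minute 80). The latest of these is minute 80, so blocking runs minute 80 to 80 + 58 = minute 138.
The final polish needs all of camera build (finishes minute 80); blocking (finishes minute 138). That puts its earliest start at minute 138; it finishes at 138 + 49 = minute 187.

187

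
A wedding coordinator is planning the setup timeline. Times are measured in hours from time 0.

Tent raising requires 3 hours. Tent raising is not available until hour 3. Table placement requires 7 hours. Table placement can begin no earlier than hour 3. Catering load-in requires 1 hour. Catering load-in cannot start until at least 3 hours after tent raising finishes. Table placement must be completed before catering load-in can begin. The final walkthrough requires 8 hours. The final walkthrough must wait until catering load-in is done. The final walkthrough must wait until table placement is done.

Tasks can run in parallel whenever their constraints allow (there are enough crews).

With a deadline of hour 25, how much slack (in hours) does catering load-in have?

After its own release at hour 3, table placement can start at hour 3 and finishes at hour 10.
Tent raising cannot begin until its own release at hour 3. It runs from hour 3 to 3 + 3 = hour 6.
For catering load-in: tent raising (finishes hour 6, plus 3-hour gap → hour 9); table placement (finishes hour 10). Taking the maximum gives a start of hour 10, and it finishes at 10 + 1 = hour 11.

Working backward from the deadline:
The final walkthrough must finish by hour 25; it takes 8 hours, so it must start by 25 − 8 = hour 17.
Catering load-in feeds into the final walkthrough (must start by hour 17); so catering load-in must finish by hour 17 and therefore start by hour 16.
So catering load-in can start as early as hour 10 and as late as hour 16, giving 16 − 10 = 6 hours of slack.

6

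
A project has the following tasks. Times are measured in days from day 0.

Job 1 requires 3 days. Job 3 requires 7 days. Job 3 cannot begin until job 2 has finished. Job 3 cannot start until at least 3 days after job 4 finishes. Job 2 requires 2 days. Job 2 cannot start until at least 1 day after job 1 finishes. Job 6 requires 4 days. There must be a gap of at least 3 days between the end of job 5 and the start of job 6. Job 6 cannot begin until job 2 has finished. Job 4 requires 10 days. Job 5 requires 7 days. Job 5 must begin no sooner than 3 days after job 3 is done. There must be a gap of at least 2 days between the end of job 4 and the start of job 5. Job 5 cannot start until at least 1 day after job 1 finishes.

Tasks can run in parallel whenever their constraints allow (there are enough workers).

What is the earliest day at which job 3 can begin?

Job 4 has no prerequisites, so it starts at day 0 and finishes at day 10.
Nothing blocks job 1, so it runs from day 0 to day 3.
After job 1 (finishes day 3, plus 1-day gap → day 4), job 2 can start at day 4 and finishes at day 6.
Job 3 waits on job 2 (finishes day 6); job 4 (finishes day 10, plus 3-day gap → day 13). The latest of these is day 13, which is the earliest job 3 can start.

13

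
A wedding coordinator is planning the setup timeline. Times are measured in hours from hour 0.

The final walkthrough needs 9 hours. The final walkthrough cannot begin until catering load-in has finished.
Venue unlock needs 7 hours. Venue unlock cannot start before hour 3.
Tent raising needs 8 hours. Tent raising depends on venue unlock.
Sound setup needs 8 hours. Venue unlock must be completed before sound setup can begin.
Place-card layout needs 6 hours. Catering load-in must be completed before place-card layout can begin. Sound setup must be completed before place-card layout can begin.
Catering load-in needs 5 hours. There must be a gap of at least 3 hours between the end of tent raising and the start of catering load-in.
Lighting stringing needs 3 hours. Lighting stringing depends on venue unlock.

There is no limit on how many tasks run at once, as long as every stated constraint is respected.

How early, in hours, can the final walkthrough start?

26

Venue unlock waits on its own release at hour 3, so it starts at hour 3 and finishes at 3 + 7 = hour 10.
Tent raising cannot begin until venue unlock (finishes hour 10). It runs from hour 10 to 10 + 8 = hour 18.
Catering load-in waits on tent raising (finishes hour 18, plus 3-hour gap → hour 21), so it starts at hour 21 and finishes at 21 + 5 = hour 26.
The final walkthrough waits on catering load-in (finishes hour 26), so the earliest it can start is hour 26.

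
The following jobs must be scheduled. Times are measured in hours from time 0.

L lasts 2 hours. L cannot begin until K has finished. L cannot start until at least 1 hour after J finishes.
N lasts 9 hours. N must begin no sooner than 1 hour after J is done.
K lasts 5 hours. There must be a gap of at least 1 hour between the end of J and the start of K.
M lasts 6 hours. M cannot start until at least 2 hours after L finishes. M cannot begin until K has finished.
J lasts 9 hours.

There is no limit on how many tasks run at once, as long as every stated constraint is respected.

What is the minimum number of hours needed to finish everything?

J has no prerequisites, so it starts at hour 0 and finishes at hour 9.
After J (finishes hour 9, plus 1-hour gap → hour 10), N can start at hour 10 and finishes at hour 19.
K cannot begin until J (finishes hour 9, plus 1-hour gap → hour 10). It runs from hour 10 to 10 + 5 = hour 15.
L has to wait for K (finishes hour 15); J (finishes hour 9, plus 1-hour gap → hour 10). The latest of these is hour 15, so L runs hour 15 to 15 + 2 = hour 17.
M needs all of L (finishes hour 17, plus 2-hour gap → hour 19); K (finishes hour 15). That puts its earliest start at hour 19; it finishes at 19 + 6 = hour 25.
All tasks are finished once the last one completes. Finish times: J at 9, K at 15, L at 17, M at 25, N at 19. The latest is hour 25.

25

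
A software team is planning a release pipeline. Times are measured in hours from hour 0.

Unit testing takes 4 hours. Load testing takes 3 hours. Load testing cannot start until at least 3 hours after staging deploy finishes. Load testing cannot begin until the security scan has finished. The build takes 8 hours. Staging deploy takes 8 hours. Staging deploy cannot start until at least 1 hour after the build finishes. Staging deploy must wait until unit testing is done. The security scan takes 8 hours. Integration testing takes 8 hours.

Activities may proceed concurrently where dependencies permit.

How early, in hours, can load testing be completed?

Nothing blocks the security scan, so it runs from hour 0 to hour 8.
Unit testing has no prerequisites, so it starts at hour 0 and finishes at hour 4.
Nothing blocks the build, so it runs from hour 0 to hour 8.
Staging deploy has to wait for the build (finishes hour 8, plus 1-hour gap → hour 9); unit testing (finishes hour 4). The latest of these is hour 9, so staging deploy runs hour 9 to 9 + 8 = hour 17.
Load testing cannot start until staging deploy (finishes hour 17, plus 3-hour gap → hour 20); the security scan (finishes hour 8). The controlling bound is hour 20, so load testing finishes at 20 + 3 = hour 23.

23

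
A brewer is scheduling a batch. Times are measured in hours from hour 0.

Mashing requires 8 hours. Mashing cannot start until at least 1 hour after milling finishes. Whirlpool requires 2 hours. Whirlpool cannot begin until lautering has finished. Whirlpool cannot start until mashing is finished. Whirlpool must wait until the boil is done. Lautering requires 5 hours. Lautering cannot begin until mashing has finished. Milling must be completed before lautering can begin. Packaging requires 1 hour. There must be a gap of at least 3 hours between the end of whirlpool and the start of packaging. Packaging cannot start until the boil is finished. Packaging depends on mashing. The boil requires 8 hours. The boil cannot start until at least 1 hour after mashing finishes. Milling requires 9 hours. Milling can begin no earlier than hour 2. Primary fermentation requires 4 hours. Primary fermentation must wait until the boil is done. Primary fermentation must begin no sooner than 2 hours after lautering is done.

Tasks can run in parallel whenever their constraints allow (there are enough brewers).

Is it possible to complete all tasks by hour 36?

Yes

Milling cannot begin until its own release at hour 2. It runs from hour 2 to 2 + 9 = hour 11.
After milling (finishes hour 11, plus 1-hour gap → hour 12), mashing can start at hour 12 and finishes at hour 20.
After mashing (finishes hour 20, plus 1-hour gap → hour 21), the boil can start at hour 21 and finishes at hour 29.
Lautering has to wait for mashing (finishes hour 20); milling (finishes hour 11). The latest of these is hour 20, so lautering runs hour 20 to 20 + 5 = hour 25.
Primary fermentation needs all of the boil (finishes hour 29); lautering (finishes hour 25, plus 2-hour gap → hour 27). That puts its earliest start at hour 29; it finishes at 29 + 4 = hour 33.
Whirlpool cannot start until lautering (finishes hour 25); mashing (finishes hour 20); the boil (finishes hour 29). The controlling bound is hour 29, so whirlpool finishes at 29 + 2 = hour 31.
For packaging: whirlpool (finishes hour 31, plus 3-hour gap → hour 34); the boil (finishes hour 29); mashing (finishes hour 20). Taking the maximum gives a start of hour 34, and it finishes at 34 + 1 = hour 35.
Every task is finished by hour 35, which is no later than the deadline of 36, so the schedule is feasible.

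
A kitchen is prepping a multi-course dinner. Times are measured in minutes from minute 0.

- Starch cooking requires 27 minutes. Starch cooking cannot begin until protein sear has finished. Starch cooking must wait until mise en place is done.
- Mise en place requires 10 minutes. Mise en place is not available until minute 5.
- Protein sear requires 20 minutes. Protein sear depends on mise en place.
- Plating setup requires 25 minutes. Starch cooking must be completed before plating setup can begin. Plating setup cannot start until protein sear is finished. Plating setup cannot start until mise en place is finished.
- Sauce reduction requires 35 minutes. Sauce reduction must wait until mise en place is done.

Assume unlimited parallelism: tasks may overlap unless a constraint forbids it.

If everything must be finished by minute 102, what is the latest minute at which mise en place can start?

20

To finish by minute 102, plating setup (duration 25) must start no later than minute 77.
Starch cooking feeds into plating setup (must start by minute 77); so starch cooking must finish by minute 77 and therefore start by minute 50.
For protein sear: starch cooking (must start by minute 50); plating setup (must start by minute 77). The most restrictive is minute 50; with a 20-minute duration, protein sear must start by minute 30.
Sauce reduction has no dependents, so it just needs to finish by minute 102. Starting by 102 − 35 = minute 67 achieves that.
For mise en place: protein sear (must start by minute 30); sauce reduction (must start by minute 67); starch cooking (must start by minute 50); plating setup (must start by minute 77). The most restrictive is minute 30; with a 10-minute duration, mise en place must start by minute 20.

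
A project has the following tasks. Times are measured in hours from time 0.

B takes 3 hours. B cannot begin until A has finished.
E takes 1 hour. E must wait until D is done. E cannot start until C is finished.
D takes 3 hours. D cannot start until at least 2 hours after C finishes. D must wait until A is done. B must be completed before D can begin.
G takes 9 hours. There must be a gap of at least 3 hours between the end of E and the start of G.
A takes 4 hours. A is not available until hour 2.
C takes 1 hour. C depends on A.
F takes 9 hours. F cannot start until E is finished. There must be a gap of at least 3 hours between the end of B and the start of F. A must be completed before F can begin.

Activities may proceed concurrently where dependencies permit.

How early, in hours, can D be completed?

12

A waits on its own release at hour 2, so it starts at hour 2 and finishes at 2 + 4 = hour 6.
C cannot begin until A (finishes hour 6). It runs from hour 6 to 6 + 1 = hour 7.
After A (finishes hour 6), B can start at hour 6 and finishes at hour 9.
D has to wait for C (finishes hour 7, plus 2-hour gap → hour 9); A (finishes hour 6); B (finishes hour 9). The latest of these is hour 9, so D runs hour 9 to 9 + 3 = hour 12.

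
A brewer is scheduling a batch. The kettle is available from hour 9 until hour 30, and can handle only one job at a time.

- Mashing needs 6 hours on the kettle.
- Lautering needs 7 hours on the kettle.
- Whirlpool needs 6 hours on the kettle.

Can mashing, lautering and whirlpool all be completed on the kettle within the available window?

Yes

The kettle window is 30 − 9 = 21 hours.
Running back to back, the jobs need 6 + 7 + 6 = 19 hours on the kettle.
Since 19 ≤ 21, they fit within the window.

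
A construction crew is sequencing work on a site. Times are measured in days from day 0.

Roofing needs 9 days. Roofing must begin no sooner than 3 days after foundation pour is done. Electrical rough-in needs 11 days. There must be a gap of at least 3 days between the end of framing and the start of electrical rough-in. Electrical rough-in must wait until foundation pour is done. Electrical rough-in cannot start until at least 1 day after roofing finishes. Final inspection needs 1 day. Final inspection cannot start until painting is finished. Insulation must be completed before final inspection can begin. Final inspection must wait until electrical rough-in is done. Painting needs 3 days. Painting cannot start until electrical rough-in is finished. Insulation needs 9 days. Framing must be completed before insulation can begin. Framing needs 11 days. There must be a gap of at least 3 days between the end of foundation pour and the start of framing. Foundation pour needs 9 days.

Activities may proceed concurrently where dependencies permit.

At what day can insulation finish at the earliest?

32

Foundation pour has no prerequisites, so it starts at day 0 and finishes at day 9.
Framing cannot begin until foundation pour (finishes day 9, plus 3-day gap → day 12). It runs from day 12 to 12 + 11 = day 23.
Insulation waits on framing (finishes day 23), so it starts at day 23 and finishes at 23 + 9 = day 32.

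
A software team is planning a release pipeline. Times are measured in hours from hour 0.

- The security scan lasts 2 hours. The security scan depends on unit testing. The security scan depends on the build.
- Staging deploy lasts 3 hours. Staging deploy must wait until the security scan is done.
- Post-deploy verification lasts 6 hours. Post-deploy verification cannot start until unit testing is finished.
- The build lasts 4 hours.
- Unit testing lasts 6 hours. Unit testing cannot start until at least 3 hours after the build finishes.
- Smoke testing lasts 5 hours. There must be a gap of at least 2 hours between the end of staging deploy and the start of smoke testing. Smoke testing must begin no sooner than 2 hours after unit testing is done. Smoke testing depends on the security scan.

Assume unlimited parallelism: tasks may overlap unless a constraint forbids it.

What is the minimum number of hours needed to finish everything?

The build can start immediately at hour 0; it finishes at hour 4.
Unit testing cannot begin until the build (finishes hour 4, plus 3-hour gap → hour 7). It runs from hour 7 to 7 + 6 = hour 13.
Post-deploy verification waits on unit testing (finishes hour 13), so it starts at hour 13 and finishes at 13 + 6 = hour 19.
For the security scan: unit testing (finishes hour 13); the build (finishes hour 4). Taking the maximum gives a start of hour 13, and it finishes at 13 + 2 = hour 15.
Staging deploy waits on the security scan (finishes hour 15), so it starts at hour 15 and finishes at 15 + 3 = hour 18.
For smoke testing: staging deploy (finishes hour 18, plus 2-hour gap → hour 20); unit testing (finishes hour 13, plus 2-hour gap → hour 15); the security scan (finishes hour 15). Taking the maximum gives a start of hour 20, and it finishes at 20 + 5 = hour 25.
All tasks are finished once the last one completes. Finish times: The build at 4, Unit testing at 13, The security scan at 15, Staging deploy at 18, Smoke testing at 25, Post-deploy verification at 19. The latest is hour 25.

25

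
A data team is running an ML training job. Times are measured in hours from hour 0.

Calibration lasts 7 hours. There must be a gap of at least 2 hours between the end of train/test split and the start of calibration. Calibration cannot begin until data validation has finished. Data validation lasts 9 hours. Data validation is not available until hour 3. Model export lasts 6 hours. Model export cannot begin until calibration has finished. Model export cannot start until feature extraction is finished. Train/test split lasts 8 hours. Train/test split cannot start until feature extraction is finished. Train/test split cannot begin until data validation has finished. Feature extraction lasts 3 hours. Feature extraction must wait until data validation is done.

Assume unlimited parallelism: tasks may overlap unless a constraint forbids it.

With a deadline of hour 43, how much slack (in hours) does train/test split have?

Data validation cannot begin until its own release at hour 3. It runs from hour 3 to 3 + 9 = hour 12.
After data validation (finishes hour 12), feature extraction can start at hour 12 and finishes at hour 15.
Train/test split cannot start until feature extraction (finishes hour 15); data validation (finishes hour 12). The controlling bound is hour 15, so train/test split finishes at 15 + 8 = hour 23.

Working backward from the deadline:
Nothing follows model export; the deadline of hour 43 is its only limit. It must start by 43 − 6 = hour 37.
Calibration must finish before model export (must start by hour 37). With a 7-hour duration, calibration must start by 37 − 7 = hour 30.
Since calibration (must start by hour 30, minus 2-hour gap → hour 28) depends on it, train/test split must finish by hour 28. Backing off its 8-hour duration gives a latest start of hour 20.
So train/test split can start as early as hour 15 and as late as hour 20, giving 20 − 15 = 5 hours of slack.

5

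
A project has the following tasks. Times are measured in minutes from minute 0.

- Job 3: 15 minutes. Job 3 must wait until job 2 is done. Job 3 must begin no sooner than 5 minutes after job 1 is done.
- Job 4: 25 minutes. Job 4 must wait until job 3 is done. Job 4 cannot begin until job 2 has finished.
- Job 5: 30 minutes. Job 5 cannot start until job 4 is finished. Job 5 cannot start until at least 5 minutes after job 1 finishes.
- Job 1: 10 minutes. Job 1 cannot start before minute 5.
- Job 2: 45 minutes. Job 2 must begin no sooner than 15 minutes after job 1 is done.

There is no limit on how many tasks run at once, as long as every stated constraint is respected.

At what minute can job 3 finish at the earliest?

90

Job 1 cannot begin until its own release at minute 5. It runs from minute 5 to 5 + 10 = minute 15.
Job 2 waits on job 1 (finishes minute 15, plus 15-minute gap → minute 30), so it starts at minute 30 and finishes at 30 + 45 = minute 75.
Job 3 has to wait for job 2 (finishes minute 75); job 1 (finishes minute 15, plus 5-minute gap → minute 20). The latest of these is minute 75, so job 3 runs minute 75 to 75 + 15 = minute 90.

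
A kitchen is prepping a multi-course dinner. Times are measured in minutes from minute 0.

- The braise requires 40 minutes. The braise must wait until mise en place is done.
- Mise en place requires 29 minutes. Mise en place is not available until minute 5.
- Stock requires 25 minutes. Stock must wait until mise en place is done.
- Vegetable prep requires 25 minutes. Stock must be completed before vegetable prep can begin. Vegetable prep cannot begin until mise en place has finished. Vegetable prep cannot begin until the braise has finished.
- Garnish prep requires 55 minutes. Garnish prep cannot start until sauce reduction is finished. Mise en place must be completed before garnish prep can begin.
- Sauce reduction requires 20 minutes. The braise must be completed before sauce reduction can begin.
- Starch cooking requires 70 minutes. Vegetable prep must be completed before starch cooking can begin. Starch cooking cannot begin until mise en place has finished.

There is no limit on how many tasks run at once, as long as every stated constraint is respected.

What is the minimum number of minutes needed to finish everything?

169

After its own release at minute 5, mise en place can start at minute 5 and finishes at minute 34.
The braise cannot begin until mise en place (finishes minute 34). It runs from minute 34 to 34 + 40 = minute 74.
Sauce reduction cannot begin until the braise (finishes minute 74). It runs from minute 74 to 74 + 20 = minute 94.
For garnish prep: sauce reduction (finishes minute 94); mise en place (finishes minute 34). Taking the maximum gives a start of minute 94, and it finishes at 94 + 55 = minute 149.
Stock cannot begin until mise en place (finishes minute 34). It runs from minute 34 to 34 + 25 = minute 59.
Vegetable prep has to wait for stock (finishes minute 59); mise en place (finishes minute 34); the braise (finishes minute 74). The latest of these is minute 74, so vegetable prep runs minute 74 to 74 + 25 = minute 99.
For starch cooking: vegetable prep (finishes minute 99); mise en place (finishes minute 34). Taking the maximum gives a start of minute 99, and it finishes at 99 + 70 = minute 169.
All tasks are finished once the last one completes. Finish times: Mise en place at 34, Stock at 59, The braise at 74, Vegetable prep at 99, Sauce reduction at 94, Starch cooking at 169, Garnish prep at 149. The latest is minute 169.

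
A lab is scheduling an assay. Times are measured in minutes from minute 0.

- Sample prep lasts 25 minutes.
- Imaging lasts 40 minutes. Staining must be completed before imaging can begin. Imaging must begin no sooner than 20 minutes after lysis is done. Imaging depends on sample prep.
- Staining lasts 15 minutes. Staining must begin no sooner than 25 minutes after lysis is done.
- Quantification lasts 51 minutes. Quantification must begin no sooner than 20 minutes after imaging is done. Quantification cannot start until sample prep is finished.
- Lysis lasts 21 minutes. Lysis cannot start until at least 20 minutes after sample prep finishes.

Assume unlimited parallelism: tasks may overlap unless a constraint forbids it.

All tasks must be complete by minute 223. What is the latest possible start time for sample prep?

Quantification has no dependents, so it just needs to finish by minute 223. Starting by 223 − 51 = minute 172 achieves that.
Since quantification (must start by minute 172, minus 20-minute gap → minute 152) depends on it, imaging must finish by minute 152. Backing off its 40-minute duration gives a latest start of minute 112.
Staining must finish before imaging (must start by minute 112). With a 15-minute duration, staining must start by 112 − 15 = minute 97.
Lysis has several dependents: staining (must start by minute 97, minus 25-minute gap → minute 72); imaging (must start by minute 112, minus 20-minute gap → minute 92). The earliest of those limits is minute 72, so lysis must start by 72 − 21 = minute 51.
For sample prep: lysis (must start by minute 51, minus 20-minute gap → minute 31); imaging (must start by minute 112); quantification (must start by minute 172). The most restrictive is minute 31; with a 25-minute duration, sample prep must start by minute 6.

6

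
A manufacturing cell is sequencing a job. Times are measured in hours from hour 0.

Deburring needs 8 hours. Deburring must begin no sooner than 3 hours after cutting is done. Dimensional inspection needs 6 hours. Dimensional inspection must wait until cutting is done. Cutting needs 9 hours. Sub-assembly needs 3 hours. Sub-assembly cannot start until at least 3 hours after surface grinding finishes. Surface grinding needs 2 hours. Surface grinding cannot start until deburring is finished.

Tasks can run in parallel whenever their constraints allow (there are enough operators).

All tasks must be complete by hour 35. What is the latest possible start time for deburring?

Sub-assembly has no dependents, so it just needs to finish by hour 35. Starting by 35 − 3 = hour 32 achieves that.
Surface grinding feeds into sub-assembly (must start by hour 32, minus 3-hour gap → hour 29); so surface grinding must finish by hour 29 and therefore start by hour 27.
Deburring must finish before surface grinding (must start by hour 27). With an 8-hour duration, deburring must start by 27 − 8 = hour 19.

19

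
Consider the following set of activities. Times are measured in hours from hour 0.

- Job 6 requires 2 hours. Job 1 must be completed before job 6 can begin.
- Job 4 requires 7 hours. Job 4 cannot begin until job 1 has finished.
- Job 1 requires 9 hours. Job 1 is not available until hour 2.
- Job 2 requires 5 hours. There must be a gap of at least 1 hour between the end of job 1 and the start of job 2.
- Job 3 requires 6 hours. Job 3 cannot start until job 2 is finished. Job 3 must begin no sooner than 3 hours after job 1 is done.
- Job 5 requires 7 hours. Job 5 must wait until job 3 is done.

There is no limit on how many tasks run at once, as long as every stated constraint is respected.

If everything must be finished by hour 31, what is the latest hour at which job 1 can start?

3

Job 5 has no dependents, so it just needs to finish by hour 31. Starting by 31 − 7 = hour 24 achieves that.
Since job 5 (must start by hour 24) depends on it, job 3 must finish by hour 24. Backing off its 6-hour duration gives a latest start of hour 18.
Job 2 has to be done before job 3 (must start by hour 18). That means finishing by hour 18, i.e. starting by 18 − 5 = hour 13.
Job 4 has no dependents, so it just needs to finish by hour 31. Starting by 31 − 7 = hour 24 achieves that.
To finish by hour 31, job 6 (duration 2) must start no later than hour 29.
Job 1 has several dependents: job 2 (must start by hour 13, minus 1-hour gap → hour 12); job 3 (must start by hour 18, minus 3-hour gap → hour 15); job 4 (must start by hour 24); job 6 (must start by hour 29). The earliest of those limits is hour 12, so job 1 must start by 12 − 9 = hour 3.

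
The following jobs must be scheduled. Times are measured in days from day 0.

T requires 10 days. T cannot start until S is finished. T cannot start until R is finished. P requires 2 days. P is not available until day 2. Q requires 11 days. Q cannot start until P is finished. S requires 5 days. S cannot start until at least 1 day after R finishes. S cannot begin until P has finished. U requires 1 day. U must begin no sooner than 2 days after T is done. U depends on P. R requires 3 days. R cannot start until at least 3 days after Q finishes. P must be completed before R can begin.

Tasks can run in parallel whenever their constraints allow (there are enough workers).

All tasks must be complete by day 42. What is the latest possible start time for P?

U has no dependents, so it just needs to finish by day 42. Starting by 42 − 1 = day 41 achieves that.
T has to be done before U (must start by day 41, minus 2-day gap → day 39). That means finishing by day 39, i.e. starting by 39 − 10 = day 29.
S has to be done before T (must start by day 29). That means finishing by day 29, i.e. starting by 29 − 5 = day 24.
R feeds S (must start by day 24, minus 1-day gap → day 23); T (must start by day 29). Taking the minimum, R must finish by day 23 and start by 23 − 3 = day 20.
Since R (must start by day 20, minus 3-day gap → day 17) depends on it, Q must finish by day 17. Backing off its 11-day duration gives a latest start of day 6.
P feeds Q (must start by day 6); R (must start by day 20); S (must start by day 24); U (must start by day 41). Taking the minimum, P must finish by day 6 and start by 6 − 2 = day 4.

4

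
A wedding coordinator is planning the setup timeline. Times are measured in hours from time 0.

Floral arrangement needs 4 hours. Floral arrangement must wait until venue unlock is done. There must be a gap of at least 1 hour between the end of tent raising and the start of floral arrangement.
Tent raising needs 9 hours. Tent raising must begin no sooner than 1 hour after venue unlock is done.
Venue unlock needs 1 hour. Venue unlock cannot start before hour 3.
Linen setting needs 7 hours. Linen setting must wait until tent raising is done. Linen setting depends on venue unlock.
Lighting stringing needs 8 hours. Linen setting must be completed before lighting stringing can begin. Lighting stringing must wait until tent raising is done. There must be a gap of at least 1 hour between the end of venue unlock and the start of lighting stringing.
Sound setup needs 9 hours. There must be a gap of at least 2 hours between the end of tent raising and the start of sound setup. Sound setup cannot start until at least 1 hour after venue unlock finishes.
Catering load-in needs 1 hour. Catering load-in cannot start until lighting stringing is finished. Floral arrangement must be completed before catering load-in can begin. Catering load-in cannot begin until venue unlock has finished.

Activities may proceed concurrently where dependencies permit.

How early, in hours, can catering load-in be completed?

Venue unlock cannot begin until its own release at hour 3. It runs from hour 3 to 3 + 1 = hour 4.
Tent raising cannot begin until venue unlock (finishes hour 4, plus 1-hour gap → hour 5). It runs from hour 5 to 5 + 9 = hour 14.
Floral arrangement cannot start until venue unlock (finishes hour 4); tent raising (finishes hour 14, plus 1-hour gap → hour 15). The controlling bound is hour 15, so floral arrangement finishes at 15 + 4 = hour 19.
For linen setting: tent raising (finishes hour 14); venue unlock (finishes hour 4). Taking the maximum gives a start of hour 14, and it finishes at 14 + 7 = hour 21.
Lighting stringing needs all of linen setting (finishes hour 21); tent raising (finishes hour 14); venue unlock (finishes hour 4, plus 1-hour gap → hour 5). That puts its earliest start at hour 21; it finishes at 21 + 8 = hour 29.
Catering load-in cannot start until lighting stringing (finishes hour 29); floral arrangement (finishes hour 19); venue unlock (finishes hour 4). The controlling bound is hour 29, so catering load-in finishes at 29 + 1 = hour 30.

30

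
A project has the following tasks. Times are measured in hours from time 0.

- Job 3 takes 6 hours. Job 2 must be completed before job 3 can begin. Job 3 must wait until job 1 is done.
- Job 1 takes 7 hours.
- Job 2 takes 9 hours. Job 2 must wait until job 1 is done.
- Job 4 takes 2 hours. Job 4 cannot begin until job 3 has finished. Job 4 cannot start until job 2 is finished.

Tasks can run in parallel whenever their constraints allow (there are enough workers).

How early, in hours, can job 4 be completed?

Job 1 can start immediately at hour 0; it finishes at hour 7.
Job 2 waits on job 1 (finishes hour 7), so it starts at hour 7 and finishes at 7 + 9 = hour 16.
Job 3 needs all of job 2 (finishes hour 16); job 1 (finishes hour 7). That puts its earliest start at hour 16; it finishes at 16 + 6 = hour 22.
Job 4 cannot start until job 3 (finishes hour 22); job 2 (finishes hour 16). The controlling bound is hour 22, so job 4 finishes at 22 + 2 = hour 24.

24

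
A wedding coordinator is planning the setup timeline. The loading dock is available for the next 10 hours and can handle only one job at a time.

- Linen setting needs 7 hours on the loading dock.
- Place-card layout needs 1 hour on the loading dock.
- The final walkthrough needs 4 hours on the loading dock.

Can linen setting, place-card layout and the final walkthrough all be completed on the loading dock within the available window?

No

Running back to back, the jobs need 7 + 1 + 4 = 12 hours on the loading dock.
Since 12 > 10, they cannot all fit.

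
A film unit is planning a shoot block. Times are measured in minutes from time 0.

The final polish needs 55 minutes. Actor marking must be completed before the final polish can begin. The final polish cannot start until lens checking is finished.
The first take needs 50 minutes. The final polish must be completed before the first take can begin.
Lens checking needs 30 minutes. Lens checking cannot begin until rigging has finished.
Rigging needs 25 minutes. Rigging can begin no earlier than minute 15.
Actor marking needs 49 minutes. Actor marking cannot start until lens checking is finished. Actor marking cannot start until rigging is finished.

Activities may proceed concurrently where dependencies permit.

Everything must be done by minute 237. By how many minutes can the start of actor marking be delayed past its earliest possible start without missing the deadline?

13

Rigging waits on its own release at minute 15, so it starts at minute 15 and finishes at 15 + 25 = minute 40.
After rigging (finishes minute 40), lens checking can start at minute 40 and finishes at minute 70.
Actor marking has to wait for lens checking (finishes minute 70); rigging (finishes minute 40). The latest of these is minute 70, so actor marking runs minute 70 to 70 + 49 = minute 119.

Working backward from the deadline:
The first take has no dependents, so it just needs to finish by minute 237. Starting by 237 − 50 = minute 187 achieves that.
The final polish feeds into the first take (must start by minute 187); so the final polish must finish by minute 187 and therefore start by minute 132.
Actor marking feeds into the final polish (must start by minute 132); so actor marking must finish by minute 132 and therefore start by minute 83.
So actor marking can start as early as minute 70 and as late as minute 83, giving 83 − 70 = 13 minutes of slack.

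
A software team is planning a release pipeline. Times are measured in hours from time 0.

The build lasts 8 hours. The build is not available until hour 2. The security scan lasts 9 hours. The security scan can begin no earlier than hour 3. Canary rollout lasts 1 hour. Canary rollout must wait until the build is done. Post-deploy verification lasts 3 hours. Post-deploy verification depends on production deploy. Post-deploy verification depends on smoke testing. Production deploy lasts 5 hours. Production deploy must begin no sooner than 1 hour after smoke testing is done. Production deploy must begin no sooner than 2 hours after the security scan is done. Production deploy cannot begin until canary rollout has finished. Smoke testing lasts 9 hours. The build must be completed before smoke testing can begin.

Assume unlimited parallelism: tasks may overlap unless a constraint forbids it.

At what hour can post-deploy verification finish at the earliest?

28

The security scan cannot begin until its own release at hour 3. It runs from hour 3 to 3 + 9 = hour 12.
The build cannot begin until its own release at hour 2. It runs from hour 2 to 2 + 8 = hour 10.
After the build (finishes hour 10), canary rollout can start at hour 10 and finishes at hour 11.
After the build (finishes hour 10), smoke testing can start at hour 10 and finishes at hour 19.
Production deploy cannot start until smoke testing (finishes hour 19, plus 1-hour gap → hour 20); the security scan (finishes hour 12, plus 2-hour gap → hour 14); canary rollout (finishes hour 11). The controlling bound is hour 20, so production deploy finishes at 20 + 5 = hour 25.
Post-deploy verification needs all of production deploy (finishes hour 25); smoke testing (finishes hour 19). That puts its earliest start at hour 25; it finishes at 25 + 3 = hour 28.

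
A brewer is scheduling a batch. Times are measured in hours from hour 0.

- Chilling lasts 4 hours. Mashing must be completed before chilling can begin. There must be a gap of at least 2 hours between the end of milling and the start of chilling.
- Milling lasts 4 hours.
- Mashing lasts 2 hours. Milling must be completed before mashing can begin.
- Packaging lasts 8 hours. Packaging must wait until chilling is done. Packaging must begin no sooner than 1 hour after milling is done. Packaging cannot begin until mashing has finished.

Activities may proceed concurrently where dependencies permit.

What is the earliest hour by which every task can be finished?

18

Nothing blocks milling, so it runs from hour 0 to hour 4.
Mashing cannot begin until milling (finishes hour 4). It runs from hour 4 to 4 + 2 = hour 6.
For chilling: mashing (finishes hour 6); milling (finishes hour 4, plus 2-hour gap → hour 6). Taking the maximum gives a start of hour 6, and it finishes at 6 + 4 = hour 10.
For packaging: chilling (finishes hour 10); milling (finishes hour 4, plus 1-hour gap → hour 5); mashing (finishes hour 6). Taking the maximum gives a start of hour 10, and it finishes at 10 + 8 = hour 18.
All tasks are finished once the last one completes. Finish times: Milling at 4, Mashing at 6, Chilling at 10, Packaging at 18. The latest is hour 18.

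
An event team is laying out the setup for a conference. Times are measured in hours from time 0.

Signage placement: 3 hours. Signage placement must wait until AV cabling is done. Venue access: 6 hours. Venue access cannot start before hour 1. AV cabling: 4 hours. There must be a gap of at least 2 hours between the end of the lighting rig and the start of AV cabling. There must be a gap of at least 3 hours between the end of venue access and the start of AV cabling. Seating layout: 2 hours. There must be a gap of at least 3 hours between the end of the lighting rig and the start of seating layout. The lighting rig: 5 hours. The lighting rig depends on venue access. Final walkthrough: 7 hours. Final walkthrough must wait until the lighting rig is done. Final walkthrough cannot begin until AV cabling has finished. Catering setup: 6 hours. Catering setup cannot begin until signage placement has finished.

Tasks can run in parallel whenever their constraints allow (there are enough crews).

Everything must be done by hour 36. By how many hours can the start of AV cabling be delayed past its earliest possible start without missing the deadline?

9

Venue access cannot begin until its own release at hour 1. It runs from hour 1 to 1 + 6 = hour 7.
The lighting rig cannot begin until venue access (finishes hour 7). It runs from hour 7 to 7 + 5 = hour 12.
For AV cabling: the lighting rig (finishes hour 12, plus 2-hour gap → hour 14); venue access (finishes hour 7, plus 3-hour gap → hour 10). Taking the maximum gives a start of hour 14, and it finishes at 14 + 4 = hour 18.

Working backward from the deadline:
Catering setup has no dependents, so it just needs to finish by hour 36. Starting by 36 − 6 = hour 30 achieves that.
Signage placement feeds into catering setup (must start by hour 30); so signage placement must finish by hour 30 and therefore start by hour 27.
Final walkthrough has no dependents, so it just needs to finish by hour 36. Starting by 36 − 7 = hour 29 achieves that.
AV cabling must finish in time for signage placement (must start by hour 27); final walkthrough (must start by hour 29). The tightest is hour 27, so AV cabling must start by 27 − 4 = hour 23.
So AV cabling can start as early as hour 14 and as late as hour 23, giving 23 − 14 = 9 hours of slack.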